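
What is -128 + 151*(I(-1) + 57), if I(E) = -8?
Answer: 7271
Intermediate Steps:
-128 + 151*(I(-1) + 57) = -128 + 151*(-8 + 57) = -128 + 151*49 = -128 + 7399 = 7271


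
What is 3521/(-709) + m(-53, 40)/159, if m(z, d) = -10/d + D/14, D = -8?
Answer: -15691799/3156468 ≈ -4.9713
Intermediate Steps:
m(z, d) = -4/7 - 10/d (m(z, d) = -10/d - 8/14 = -10/d - 8*1/14 = -10/d - 4/7 = -4/7 - 10/d)
3521/(-709) + m(-53, 40)/159 = 3521/(-709) + (-4/7 - 10/40)/159 = 3521*(-1/709) + (-4/7 - 10*1/40)*(1/159) = -3521/709 + (-4/7 - ¼)*(1/159) = -3521/709 - 23/28*1/159 = -3521/709 - 23/4452 = -15691799/3156468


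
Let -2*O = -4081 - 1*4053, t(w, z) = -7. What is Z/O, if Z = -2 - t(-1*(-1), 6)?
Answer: 5/4067 ≈ 0.0012294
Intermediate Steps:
Z = 5 (Z = -2 - 1*(-7) = -2 + 7 = 5)
O = 4067 (O = -(-4081 - 1*4053)/2 = -(-4081 - 4053)/2 = -½*(-8134) = 4067)
Z/O = 5/4067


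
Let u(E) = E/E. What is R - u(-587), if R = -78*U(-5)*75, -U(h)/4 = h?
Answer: -117001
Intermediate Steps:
U(h) = -4*h
u(E) = 1
R = -117000 (R = -(-312)*(-5)*75 = -78*20*75 = -1560*75 = -117000)
R - u(-587) = -117000 - 1*1 = -117000 - 1 = -117001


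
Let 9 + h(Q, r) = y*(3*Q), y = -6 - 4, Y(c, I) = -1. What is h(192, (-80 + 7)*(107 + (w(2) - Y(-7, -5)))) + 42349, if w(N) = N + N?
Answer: 36580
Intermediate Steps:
w(N) = 2*N
y = -10
h(Q, r) = -9 - 30*Q
h(192, (-80 + 7)*(107 + (w(2) - Y(-7, -5)))) + 42349 = (-9 - 30*192) + 42349 = (-9 - 5760) + 42349 = -5769 + 42349 = 36580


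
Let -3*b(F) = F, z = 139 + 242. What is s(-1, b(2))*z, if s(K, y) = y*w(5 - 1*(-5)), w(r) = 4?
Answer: -1016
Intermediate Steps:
z = 381
b(F) = -F/3
s(K, y) = 4*y (s(K, y) = y*4 = 4*y)
s(-1, b(2))*z = (4*(-⅓*2))*381 = (4*(-⅔))*381 = -8/3*381 = -1016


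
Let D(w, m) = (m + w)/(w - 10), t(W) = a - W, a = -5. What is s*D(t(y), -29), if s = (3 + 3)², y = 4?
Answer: 72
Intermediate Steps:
t(W) = -5 - W
D(w, m) = (m + w)/(-10 + w)
s = 36 (s = 6² = 36)
s*D(t(y), -29) = 36*((-29 + (-5 - 1*4))/(-10 + (-5 - 1*4))) = 36*((-29 + (-5 - 4))/(-10 + (-5 - 4))) = 36*((-29 - 9)/(-10 - 9)) = 36*(-38/(-19)) = 36*(-1/19*(-38)) = 36*2 = 72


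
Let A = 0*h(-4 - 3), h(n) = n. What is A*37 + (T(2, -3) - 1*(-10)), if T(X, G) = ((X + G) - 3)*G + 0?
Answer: 22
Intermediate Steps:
T(X, G) = G*(-3 + G + X) (T(X, G) = ((G + X) - 3)*G + 0 = (-3 + G + X)*G + 0 = G*(-3 + G + X) + 0 = G*(-3 + G + X))
A = 0 (A = 0*(-4 - 3) = 0*(-7) = 0)
A*37 + (T(2, -3) - 1*(-10)) = 0*37 + (-3*(-3 - 3 + 2) - 1*(-10)) = 0 + (-3*(-4) + 10) = 0 + (12 + 10) = 0 + 22 = 22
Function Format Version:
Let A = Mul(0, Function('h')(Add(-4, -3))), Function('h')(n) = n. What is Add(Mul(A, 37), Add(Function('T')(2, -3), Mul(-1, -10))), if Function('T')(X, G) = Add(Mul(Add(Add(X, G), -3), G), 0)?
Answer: 22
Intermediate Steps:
Function('T')(X, G) = Mul(G, Add(-3, G, X)) (Function('T')(X, G) = Add(Mul(Add(Add(G, X), -3), G), 0) = Add(Mul(Add(-3, G, X), G), 0) = Add(Mul(G, Add(-3, G, X)), 0) = Mul(G, Add(-3, G, X)))
A = 0 (A = Mul(0, Add(-4, -3)) = Mul(0, -7) = 0)
Add(Mul(A, 37), Add(Function('T')(2, -3), Mul(-1, -10))) = Add(Mul(0, 37), Add(Mul(-3, Add(-3, -3, 2)), Mul(-1, -10))) = Add(0, Add(Mul(-3, -4), 10)) = Add(0, Add(12, 10)) = Add(0, 22) = 22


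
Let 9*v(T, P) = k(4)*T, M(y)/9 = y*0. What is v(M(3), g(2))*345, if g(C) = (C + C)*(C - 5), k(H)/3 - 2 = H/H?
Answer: 0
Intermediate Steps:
M(y) = 0 (M(y) = 9*(y*0) = 9*0 = 0)
k(H) = 9 (k(H) = 6 + 3*(H/H) = 6 + 3*1 = 6 + 3 = 9)
g(C) = 2*C*(-5 + C) (g(C) = (2*C)*(-5 + C) = 2*C*(-5 + C))
v(T, P) = T (v(T, P) = (9*T)/9 = T)
v(M(3), g(2))*345 = 0*345 = 0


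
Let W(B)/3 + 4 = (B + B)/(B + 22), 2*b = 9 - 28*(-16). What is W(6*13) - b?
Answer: -11791/50 ≈ -235.82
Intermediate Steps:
b = 457/2 (b = (9 - 28*(-16))/2 = (9 + 448)/2 = (1/2)*457 = 457/2 ≈ 228.50)
W(B) = -12 + 6*B/(22 + B) (W(B) = -12 + 3*((B + B)/(B + 22)) = -12 + 3*((2*B)/(22 + B)) = -12 + 3*(2*B/(22 + B)) = -12 + 6*B/(22 + B))
W(6*13) - b = 6*(-44 - 6*13)/(22 + 6*13) - 1*457/2 = 6*(-44 - 1*78)/(22 + 78) - 457/2 = 6*(-44 - 78)/100 - 457/2 = 6*(1/100)*(-122) - 457/2 = -183/25 - 457/2 = -11791/50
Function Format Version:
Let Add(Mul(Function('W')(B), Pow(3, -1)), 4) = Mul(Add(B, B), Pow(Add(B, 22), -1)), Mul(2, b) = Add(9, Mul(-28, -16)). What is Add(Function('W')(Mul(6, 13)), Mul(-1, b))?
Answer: Rational(-11791, 50) ≈ -235.82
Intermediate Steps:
b = Rational(457, 2) (b = Mul(Rational(1, 2), Add(9, Mul(-28, -16))) = Mul(Rational(1, 2), Add(9, 448)) = Mul(Rational(1, 2), 457) = Rational(457, 2) ≈ 228.50)
Function('W')(B) = Add(-12, Mul(6, B, Pow(Add(22, B), -1))) (Function('W')(B) = Add(-12, Mul(3, Mul(Add(B, B), Pow(Add(B, 22), -1)))) = Add(-12, Mul(3, Mul(Mul(2, B), Pow(Add(22, B), -1)))) = Add(-12, Mul(3, Mul(2, B, Pow(Add(22, B), -1)))) = Add(-12, Mul(6, B, Pow(Add(22, B), -1))))
Add(Function('W')(Mul(6, 13)), Mul(-1, b)) = Add(Mul(6, Pow(Add(22, Mul(6, 13)), -1), Add(-44, Mul(-1, Mul(6, 13)))), Mul(-1, Rational(457, 2))) = Add(Mul(6, Pow(Add(22, 78), -1), Add(-44, Mul(-1, 78))), Rational(-457, 2)) = Add(Mul(6, Pow(100, -1), Add(-44, -78)), Rational(-457, 2)) = Add(Mul(6, Rational(1, 100), -122), Rational(-457, 2)) = Add(Rational(-183, 25), Rational(-457, 2)) = Rational(-11791, 50)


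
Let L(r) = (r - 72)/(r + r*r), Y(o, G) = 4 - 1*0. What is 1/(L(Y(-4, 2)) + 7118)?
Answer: 5/35573 ≈ 0.00014056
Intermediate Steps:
Y(o, G) = 4 (Y(o, G) = 4 + 0 = 4)
L(r) = (-72 + r)/(r + r²)
1/(L(Y(-4, 2)) + 7118) = 1/((-72 + 4)/(4*(1 + 4)) + 7118) = 1/((¼)*(-68)/5 + 7118) = 1/((¼)*(⅕)*(-68) + 7118) = 1/(-17/5 + 7118) = 1/(35573/5) = 5/35573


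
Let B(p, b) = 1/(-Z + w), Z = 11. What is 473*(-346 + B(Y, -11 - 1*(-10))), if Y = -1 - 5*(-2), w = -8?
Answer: -3109975/19 ≈ -1.6368e+5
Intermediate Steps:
Y = 9 (Y = -1 + 10 = 9)
B(p, b) = -1/19 (B(p, b) = 1/(-1*11 - 8) = 1/(-11 - 8) = 1/(-19) = -1/19)
473*(-346 + B(Y, -11 - 1*(-10))) = 473*(-346 - 1/19) = 473*(-6575/19) = -3109975/19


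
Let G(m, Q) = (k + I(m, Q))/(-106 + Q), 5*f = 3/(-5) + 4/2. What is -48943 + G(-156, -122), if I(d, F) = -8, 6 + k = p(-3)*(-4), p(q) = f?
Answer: -46495787/950 ≈ -48943.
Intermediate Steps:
f = 7/25 (f = (3/(-5) + 4/2)/5 = (3*(-1/5) + 4*(1/2))/5 = (-3/5 + 2)/5 = (1/5)*(7/5) = 7/25 ≈ 0.28000)
p(q) = 7/25
k = -178/25 (k = -6 + (7/25)*(-4) = -6 - 28/25 = -178/25 ≈ -7.1200)
G(m, Q) = -378/(25*(-106 + Q)) (G(m, Q) = (-178/25 - 8)/(-106 + Q) = -378/(25*(-106 + Q)))
-48943 + G(-156, -122) = -48943 - 378/(-2650 + 25*(-122)) = -48943 - 378/(-2650 - 3050) = -48943 - 378/(-5700) = -48943 - 378*(-1/5700) = -48943 + 63/950 = -46495787/950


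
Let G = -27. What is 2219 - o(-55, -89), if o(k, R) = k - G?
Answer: 2247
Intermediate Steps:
o(k, R) = 27 + k (o(k, R) = k - 1*(-27) = k + 27 = 27 + k)
2219 - o(-55, -89) = 2219 - (27 - 55) = 2219 - 1*(-28) = 2219 + 28 = 2247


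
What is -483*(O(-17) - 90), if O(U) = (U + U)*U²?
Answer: 4789428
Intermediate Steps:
O(U) = 2*U³ (O(U) = (2*U)*U² = 2*U³)
-483*(O(-17) - 90) = -483*(2*(-17)³ - 90) = -483*(2*(-4913) - 90) = -483*(-9826 - 90) = -483*(-9916) = 4789428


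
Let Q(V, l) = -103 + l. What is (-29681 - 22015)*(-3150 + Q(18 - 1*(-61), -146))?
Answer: 175714704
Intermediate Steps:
(-29681 - 22015)*(-3150 + Q(18 - 1*(-61), -146)) = (-29681 - 22015)*(-3150 + (-103 - 146)) = -51696*(-3150 - 249) = -51696*(-3399) = 175714704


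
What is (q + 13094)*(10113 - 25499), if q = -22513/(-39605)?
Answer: -7979339352838/39605 ≈ -2.0147e+8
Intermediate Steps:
q = 22513/39605 (q = -22513*(-1/39605) = 22513/39605 ≈ 0.56844)
(q + 13094)*(10113 - 25499) = (22513/39605 + 13094)*(10113 - 25499) = (518610383/39605)*(-15386) = -7979339352838/39605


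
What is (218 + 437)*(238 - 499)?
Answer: -170955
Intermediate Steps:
(218 + 437)*(238 - 499) = 655*(-261) = -170955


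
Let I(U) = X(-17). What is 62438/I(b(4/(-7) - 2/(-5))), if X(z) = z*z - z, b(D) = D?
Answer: 31219/153 ≈ 204.05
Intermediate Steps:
X(z) = z² - z
I(U) = 306 (I(U) = -17*(-1 - 17) = -17*(-18) = 306)
62438/I(b(4/(-7) - 2/(-5))) = 62438/306 = 62438*(1/306) = 31219/153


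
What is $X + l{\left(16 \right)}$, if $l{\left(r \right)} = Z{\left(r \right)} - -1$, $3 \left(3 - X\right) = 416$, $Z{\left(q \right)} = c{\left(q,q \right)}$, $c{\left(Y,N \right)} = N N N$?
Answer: $\frac{11884}{3} \approx 3961.3$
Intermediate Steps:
$c{\left(Y,N \right)} = N^{3}$ ($c{\left(Y,N \right)} = N^{2} N = N^{3}$)
$Z{\left(q \right)} = q^{3}$
$X = - \frac{407}{3}$ ($X = 3 - \frac{416}{3} = - \frac{407}{3} \approx -135.67$)
$l{\left(r \right)} = 1 + r^{3}$ ($l{\left(r \right)} = r^{3} - -1 = r^{3} + 1 = 1 + r^{3}$)
$X + l{\left(16 \right)} = - \frac{407}{3} + \left(1 + 16^{3}\right) = - \frac{407}{3} + \left(1 + 4096\right) = - \frac{407}{3} + 4097 = \frac{11884}{3}$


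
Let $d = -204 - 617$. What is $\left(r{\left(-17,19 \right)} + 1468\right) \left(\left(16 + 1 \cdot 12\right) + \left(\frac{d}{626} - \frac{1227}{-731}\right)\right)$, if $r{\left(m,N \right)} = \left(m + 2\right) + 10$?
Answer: $\frac{18991084497}{457606} \approx 41501.0$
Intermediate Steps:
$d = -821$
$r{\left(m,N \right)} = 12 + m$ ($r{\left(m,N \right)} = \left(2 + m\right) + 10 = 12 + m$)
$\left(r{\left(-17,19 \right)} + 1468\right) \left(\left(16 + 1 \cdot 12\right) + \left(\frac{d}{626} - \frac{1227}{-731}\right)\right) = \left(\left(12 - 17\right) + 1468\right) \left(\left(16 + 1 \cdot 12\right) - \left(- \frac{1227}{731} + \frac{821}{626}\right)\right) = \left(-5 + 1468\right) \left(\left(16 + 12\right) - - \frac{167951}{457606}\right) = 1463 \left(28 + \left(- \frac{821}{626} + \frac{1227}{731}\right)\right) = 1463 \left(28 + \frac{167951}{457606}\right) = 1463 \cdot \frac{12980919}{457606} = \frac{18991084497}{457606}$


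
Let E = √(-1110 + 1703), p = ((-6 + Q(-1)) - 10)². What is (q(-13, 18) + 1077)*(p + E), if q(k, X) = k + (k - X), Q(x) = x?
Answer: 298537 + 1033*√593 ≈ 3.2369e+5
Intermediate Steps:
q(k, X) = -X + 2*k
p = 289 (p = ((-6 - 1) - 10)² = (-7 - 10)² = (-17)² = 289)
E = √593 ≈ 24.352
(q(-13, 18) + 1077)*(p + E) = ((-1*18 + 2*(-13)) + 1077)*(289 + √593) = ((-18 - 26) + 1077)*(289 + √593) = (-44 + 1077)*(289 + √593) = 1033*(289 + √593) = 298537 + 1033*√593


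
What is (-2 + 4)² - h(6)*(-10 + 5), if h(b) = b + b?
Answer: 64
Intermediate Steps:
h(b) = 2*b
(-2 + 4)² - h(6)*(-10 + 5) = (-2 + 4)² - 2*6*(-10 + 5) = 2² - 12*(-5) = 4 - 1*(-60) = 4 + 60 = 64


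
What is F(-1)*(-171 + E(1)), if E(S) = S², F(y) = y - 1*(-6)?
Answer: -850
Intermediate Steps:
F(y) = 6 + y (F(y) = y + 6 = 6 + y)
F(-1)*(-171 + E(1)) = (6 - 1)*(-171 + 1²) = 5*(-171 + 1) = 5*(-170) = -850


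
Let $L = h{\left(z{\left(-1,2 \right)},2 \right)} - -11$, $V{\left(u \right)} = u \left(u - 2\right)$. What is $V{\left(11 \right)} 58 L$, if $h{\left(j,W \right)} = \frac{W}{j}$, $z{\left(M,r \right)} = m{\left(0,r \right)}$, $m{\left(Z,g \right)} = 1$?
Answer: $74646$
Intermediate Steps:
$z{\left(M,r \right)} = 1$
$V{\left(u \right)} = u \left(-2 + u\right)$
$L = 13$ ($L = \frac{2}{1} - -11 = 2 \cdot 1 + 11 = 2 + 11 = 13$)
$V{\left(11 \right)} 58 L = 11 \left(-2 + 11\right) 58 \cdot 13 = 11 \cdot 9 \cdot 58 \cdot 13 = 99 \cdot 58 \cdot 13 = 5742 \cdot 13 = 74646$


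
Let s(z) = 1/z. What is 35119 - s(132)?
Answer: 4635707/132 ≈ 35119.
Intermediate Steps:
35119 - s(132) = 35119 - 1/132 = 4635707/132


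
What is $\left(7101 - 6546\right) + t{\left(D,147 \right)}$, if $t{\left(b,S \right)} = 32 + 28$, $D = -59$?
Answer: $615$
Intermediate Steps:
$t{\left(b,S \right)} = 60$
$\left(7101 - 6546\right) + t{\left(D,147 \right)} = \left(7101 - 6546\right) + 60 = 555 + 60 = 615$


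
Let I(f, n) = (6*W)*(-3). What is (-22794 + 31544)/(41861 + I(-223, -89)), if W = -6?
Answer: 8750/41969 ≈ 0.20849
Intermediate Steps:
I(f, n) = 108 (I(f, n) = (6*(-6))*(-3) = -36*(-3) = 108)
(-22794 + 31544)/(41861 + I(-223, -89)) = (-22794 + 31544)/(41861 + 108) = 8750/41969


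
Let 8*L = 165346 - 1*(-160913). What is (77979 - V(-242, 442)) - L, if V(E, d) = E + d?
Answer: 295973/8 ≈ 36997.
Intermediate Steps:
L = 326259/8 (L = (165346 - 1*(-160913))/8 = (165346 + 160913)/8 = (1/8)*326259 = 326259/8 ≈ 40782.)
(77979 - V(-242, 442)) - L = (77979 - (-242 + 442)) - 1*326259/8 = (77979 - 1*200) - 326259/8 = (77979 - 200) - 326259/8 = 77779 - 326259/8 = 295973/8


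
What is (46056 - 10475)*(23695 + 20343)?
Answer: 1566916078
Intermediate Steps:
(46056 - 10475)*(23695 + 20343) = 35581*44038 = 1566916078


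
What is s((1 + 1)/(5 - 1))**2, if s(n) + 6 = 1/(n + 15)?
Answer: 33856/961 ≈ 35.230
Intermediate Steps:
s(n) = -6 + 1/(15 + n) (s(n) = -6 + 1/(n + 15) = -6 + 1/(15 + n))
s((1 + 1)/(5 - 1))**2 = ((-89 - 6*(1 + 1)/(5 - 1))/(15 + (1 + 1)/(5 - 1)))**2 = ((-89 - 12/4)/(15 + 2/4))**2 = ((-89 - 12/4)/(15 + 2*(1/4)))**2 = ((-89 - 6*1/2)/(15 + 1/2))**2 = ((-89 - 3)/(31/2))**2 = ((2/31)*(-92))**2 = (-184/31)**2 = 33856/961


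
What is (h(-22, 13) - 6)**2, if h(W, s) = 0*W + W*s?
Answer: 85264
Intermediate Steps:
h(W, s) = W*s (h(W, s) = 0 + W*s = W*s)
(h(-22, 13) - 6)**2 = (-22*13 - 6)**2 = (-286 - 6)**2 = (-292)**2 = 85264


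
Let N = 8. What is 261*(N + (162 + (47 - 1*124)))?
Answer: 24273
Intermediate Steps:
261*(N + (162 + (47 - 1*124))) = 261*(8 + (162 + (47 - 1*124))) = 261*(8 + (162 + (47 - 124))) = 261*(8 + (162 - 77)) = 261*(8 + 85) = 261*93 = 24273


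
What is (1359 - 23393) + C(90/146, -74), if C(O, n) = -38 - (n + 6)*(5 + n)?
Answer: -26764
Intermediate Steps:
C(O, n) = -38 - (5 + n)*(6 + n) (C(O, n) = -38 - (6 + n)*(5 + n) = -38 - (5 + n)*(6 + n))
(1359 - 23393) + C(90/146, -74) = (1359 - 23393) + (-68 - 1*(-74)**2 - 11*(-74)) = -22034 + (-68 - 1*5476 + 814) = -22034 + (-68 - 5476 + 814) = -22034 - 4730 = -26764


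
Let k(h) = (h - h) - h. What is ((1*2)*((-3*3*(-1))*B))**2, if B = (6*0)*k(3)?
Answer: 0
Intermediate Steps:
k(h) = -h (k(h) = 0 - h = -h)
B = 0 (B = (6*0)*(-1*3) = 0*(-3) = 0)
((1*2)*((-3*3*(-1))*B))**2 = ((1*2)*((-3*3*(-1))*0))**2 = (2*(-9*(-1)*0))**2 = (2*(9*0))**2 = (2*0)**2 = 0**2 = 0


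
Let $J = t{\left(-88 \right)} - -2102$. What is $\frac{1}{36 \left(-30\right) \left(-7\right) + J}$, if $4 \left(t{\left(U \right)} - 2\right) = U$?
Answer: $\frac{1}{9642} \approx 0.00010371$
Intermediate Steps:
$t{\left(U \right)} = 2 + \frac{U}{4}$
$J = 2082$ ($J = \left(2 + \frac{1}{4} \left(-88\right)\right) - -2102 = \left(2 - 22\right) + 2102 = -20 + 2102 = 2082$)
$\frac{1}{36 \left(-30\right) \left(-7\right) + J} = \frac{1}{36 \left(-30\right) \left(-7\right) + 2082} = \frac{1}{\left(-1080\right) \left(-7\right) + 2082} = \frac{1}{7560 + 2082} = \frac{1}{9642}$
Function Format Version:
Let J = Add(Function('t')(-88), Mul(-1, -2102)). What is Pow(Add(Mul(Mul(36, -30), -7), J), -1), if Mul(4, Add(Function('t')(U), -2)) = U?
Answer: Rational(1, 9642) ≈ 0.00010371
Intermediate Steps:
Function('t')(U) = Add(2, Mul(Rational(1, 4), U))
J = 2082 (J = Add(Add(2, Mul(Rational(1, 4), -88)), Mul(-1, -2102)) = Add(Add(2, -22), 2102) = Add(-20, 2102) = 2082)
Pow(Add(Mul(Mul(36, -30), -7), J), -1) = Pow(Add(Mul(Mul(36, -30), -7), 2082), -1) = Pow(Add(Mul(-1080, -7), 2082), -1) = Pow(Add(7560, 2082), -1) = Pow(9642, -1) = Rational(1, 9642)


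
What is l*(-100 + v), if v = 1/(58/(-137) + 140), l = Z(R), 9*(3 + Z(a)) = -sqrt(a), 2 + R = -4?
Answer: 1912063/6374 + 1912063*I*sqrt(6)/172098 ≈ 299.98 + 27.215*I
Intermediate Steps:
R = -6 (R = -2 - 4 = -6)
Z(a) = -3 - sqrt(a)/9 (Z(a) = -3 + (-sqrt(a))/9 = -3 - sqrt(a)/9)
l = -3 - I*sqrt(6)/9 ≈ -3.0 - 0.27217*I
v = 137/19122 (v = 1/(58*(-1/137) + 140) = 1/(-58/137 + 140) = 1/(19122/137) = 137/19122 ≈ 0.0071645)
l*(-100 + v) = (-3 - I*sqrt(6)/9)*(-100 + 137/19122) = (-3 - I*sqrt(6)/9)*(-1912063/19122) = 1912063/6374 + 1912063*I*sqrt(6)/172098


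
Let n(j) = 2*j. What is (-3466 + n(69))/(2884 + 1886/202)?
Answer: -25856/22479 ≈ -1.1502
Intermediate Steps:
(-3466 + n(69))/(2884 + 1886/202) = (-3466 + 2*69)/(2884 + 1886/202) = (-3466 + 138)/(2884 + 1886*(1/202)) = -3328/(2884 + 943/101) = -3328/292227/101 = -3328*101/292227 = -25856/22479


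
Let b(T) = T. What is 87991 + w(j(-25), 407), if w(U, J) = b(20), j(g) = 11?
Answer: 88011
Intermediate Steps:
w(U, J) = 20
87991 + w(j(-25), 407) = 87991 + 20 = 88011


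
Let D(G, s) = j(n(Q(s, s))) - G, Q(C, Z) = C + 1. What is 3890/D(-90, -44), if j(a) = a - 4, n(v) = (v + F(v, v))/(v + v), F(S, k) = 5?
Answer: 167270/3717 ≈ 45.001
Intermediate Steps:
Q(C, Z) = 1 + C
n(v) = (5 + v)/(2*v) (n(v) = (v + 5)/(v + v) = (5 + v)/((2*v)) = (5 + v)*(1/(2*v)) = (5 + v)/(2*v))
j(a) = -4 + a
D(G, s) = -4 - G + (6 + s)/(2*(1 + s)) (D(G, s) = (-4 + (5 + (1 + s))/(2*(1 + s))) - G = (-4 + (6 + s)/(2*(1 + s))) - G = -4 - G + (6 + s)/(2*(1 + s)))
3890/D(-90, -44) = 3890/(((3 + (1/2)*(-44) - (1 - 44)*(4 - 90))/(1 - 44))) = 3890/(((3 - 22 - 1*(-43)*(-86))/(-43))) = 3890/((-(3 - 22 - 3698)/43)) = 3890/((-1/43*(-3717))) = 3890/(3717/43) = 3890*(43/3717) = 167270/3717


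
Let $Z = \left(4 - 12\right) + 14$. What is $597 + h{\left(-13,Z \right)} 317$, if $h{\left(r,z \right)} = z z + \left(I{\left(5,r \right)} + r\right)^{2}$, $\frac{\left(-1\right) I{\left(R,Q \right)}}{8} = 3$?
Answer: $445982$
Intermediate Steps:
$I{\left(R,Q \right)} = -24$ ($I{\left(R,Q \right)} = \left(-8\right) 3 = -24$)
$Z = 6$ ($Z = -8 + 14 = 6$)
$h{\left(r,z \right)} = z^{2} + \left(-24 + r\right)^{2}$ ($h{\left(r,z \right)} = z z + \left(-24 + r\right)^{2} = z^{2} + \left(-24 + r\right)^{2}$)
$597 + h{\left(-13,Z \right)} 317 = 597 + \left(6^{2} + \left(-24 - 13\right)^{2}\right) 317 = 597 + \left(36 + \left(-37\right)^{2}\right) 317 = 597 + \left(36 + 1369\right) 317 = 597 + 1405 \cdot 317 = 597 + 445385 = 445982$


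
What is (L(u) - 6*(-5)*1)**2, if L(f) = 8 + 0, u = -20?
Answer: 1444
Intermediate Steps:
L(f) = 8
(L(u) - 6*(-5)*1)**2 = (8 - 6*(-5)*1)**2 = (8 + 30*1)**2 = (8 + 30)**2 = 38**2 = 1444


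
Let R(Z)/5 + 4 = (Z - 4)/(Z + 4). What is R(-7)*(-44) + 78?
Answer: 454/3 ≈ 151.33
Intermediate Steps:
R(Z) = -20 + 5*(-4 + Z)/(4 + Z) (R(Z) = -20 + 5*((Z - 4)/(Z + 4)) = -20 + 5*((-4 + Z)/(4 + Z)) = -20 + 5*(-4 + Z)/(4 + Z))
R(-7)*(-44) + 78 = (5*(-20 - 3*(-7))/(4 - 7))*(-44) + 78 = (5*(-20 + 21)/(-3))*(-44) + 78 = (5*(-⅓)*1)*(-44) + 78 = -5/3*(-44) + 78 = 220/3 + 78 = 454/3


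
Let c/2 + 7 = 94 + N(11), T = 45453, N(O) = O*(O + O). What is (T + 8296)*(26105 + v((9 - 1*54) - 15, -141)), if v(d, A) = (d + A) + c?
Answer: 1427680938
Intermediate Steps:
N(O) = 2*O² (N(O) = O*(2*O) = 2*O²)
c = 658 (c = -14 + 2*(94 + 2*11²) = -14 + 2*(94 + 2*121) = -14 + 2*(94 + 242) = -14 + 2*336 = -14 + 672 = 658)
v(d, A) = 658 + A + d (v(d, A) = (d + A) + 658 = (A + d) + 658 = 658 + A + d)
(T + 8296)*(26105 + v((9 - 1*54) - 15, -141)) = (45453 + 8296)*(26105 + (658 - 141 + ((9 - 1*54) - 15))) = 53749*(26105 + (658 - 141 + ((9 - 54) - 15))) = 53749*(26105 + (658 - 141 + (-45 - 15))) = 53749*(26105 + (658 - 141 - 60)) = 53749*(26105 + 457) = 53749*26562 = 1427680938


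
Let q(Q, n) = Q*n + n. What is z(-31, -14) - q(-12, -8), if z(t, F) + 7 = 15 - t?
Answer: -49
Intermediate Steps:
z(t, F) = 8 - t (z(t, F) = -7 + (15 - t) = 8 - t)
q(Q, n) = n + Q*n
z(-31, -14) - q(-12, -8) = (8 - 1*(-31)) - (-8)*(1 - 12) = (8 + 31) - (-8)*(-11) = 39 - 1*88 = 39 - 88 = -49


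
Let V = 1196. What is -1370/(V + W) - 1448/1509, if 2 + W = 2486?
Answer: -739597/555312 ≈ -1.3319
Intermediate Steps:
W = 2484 (W = -2 + 2486 = 2484)
-1370/(V + W) - 1448/1509 = -1370/(1196 + 2484) - 1448/1509 = -1370/3680 - 1448*1/1509 = -1370*1/3680 - 1448/1509 = -137/368 - 1448/1509 = -739597/555312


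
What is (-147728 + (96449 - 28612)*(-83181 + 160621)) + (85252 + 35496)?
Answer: 5253270300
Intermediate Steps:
(-147728 + (96449 - 28612)*(-83181 + 160621)) + (85252 + 35496) = (-147728 + 67837*77440) + 120748 = (-147728 + 5253297280) + 120748 = 5253149552 + 120748 = 5253270300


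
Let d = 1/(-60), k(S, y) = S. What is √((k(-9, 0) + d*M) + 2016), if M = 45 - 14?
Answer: √1805835/30 ≈ 44.794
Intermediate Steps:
d = -1/60 ≈ -0.016667
M = 31
√((k(-9, 0) + d*M) + 2016) = √((-9 - 1/60*31) + 2016) = √((-9 - 31/60) + 2016) = √(-571/60 + 2016) = √(120389/60) = √1805835/30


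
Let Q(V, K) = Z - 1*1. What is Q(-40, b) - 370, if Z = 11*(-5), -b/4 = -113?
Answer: -426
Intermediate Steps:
b = 452 (b = -4*(-113) = 452)
Z = -55
Q(V, K) = -56 (Q(V, K) = -55 - 1*1 = -55 - 1 = -56)
Q(-40, b) - 370 = -56 - 370 = -426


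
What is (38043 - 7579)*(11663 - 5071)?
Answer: 200818688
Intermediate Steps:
(38043 - 7579)*(11663 - 5071) = 30464*6592 = 200818688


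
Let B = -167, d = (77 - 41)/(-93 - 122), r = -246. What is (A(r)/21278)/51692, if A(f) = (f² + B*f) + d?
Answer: 10921767/118239505420 ≈ 9.2370e-5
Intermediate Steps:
d = -36/215 (d = 36/(-215) = 36*(-1/215) = -36/215 ≈ -0.16744)
A(f) = -36/215 + f² - 167*f (A(f) = (f² - 167*f) - 36/215 = -36/215 + f² - 167*f)
(A(r)/21278)/51692 = ((-36/215 + (-246)² - 167*(-246))/21278)/51692 = ((-36/215 + 60516 + 41082)*(1/21278))*(1/51692) = ((21843534/215)*(1/21278))*(1/51692) = (10921767/2287385)*(1/51692) = 10921767/118239505420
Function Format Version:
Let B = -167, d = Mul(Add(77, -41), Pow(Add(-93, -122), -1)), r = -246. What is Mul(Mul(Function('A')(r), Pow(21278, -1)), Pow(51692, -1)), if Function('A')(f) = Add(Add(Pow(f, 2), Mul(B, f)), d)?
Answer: Rational(10921767, 118239505420) ≈ 9.2370e-5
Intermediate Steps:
d = Rational(-36, 215) (d = Mul(36, Pow(-215, -1)) = Mul(36, Rational(-1, 215)) = Rational(-36, 215) ≈ -0.16744)
Function('A')(f) = Add(Rational(-36, 215), Pow(f, 2), Mul(-167, f)) (Function('A')(f) = Add(Add(Pow(f, 2), Mul(-167, f)), Rational(-36, 215)) = Add(Rational(-36, 215), Pow(f, 2), Mul(-167, f)))
Mul(Mul(Function('A')(r), Pow(21278, -1)), Pow(51692, -1)) = Mul(Mul(Add(Rational(-36, 215), Pow(-246, 2), Mul(-167, -246)), Pow(21278, -1)), Pow(51692, -1)) = Mul(Mul(Add(Rational(-36, 215), 60516, 41082), Rational(1, 21278)), Rational(1, 51692)) = Mul(Mul(Rational(21843534, 215), Rational(1, 21278)), Rational(1, 51692)) = Mul(Rational(10921767, 2287385), Rational(1, 51692)) = Rational(10921767, 118239505420)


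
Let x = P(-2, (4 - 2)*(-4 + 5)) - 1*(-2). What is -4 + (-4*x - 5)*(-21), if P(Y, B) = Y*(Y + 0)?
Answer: 605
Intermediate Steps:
P(Y, B) = Y**2 (P(Y, B) = Y*Y = Y**2)
x = 6 (x = (-2)**2 - 1*(-2) = 4 + 2 = 6)
-4 + (-4*x - 5)*(-21) = -4 + (-4*6 - 5)*(-21) = -4 + (-24 - 5)*(-21) = -4 - 29*(-21) = -4 + 609 = 605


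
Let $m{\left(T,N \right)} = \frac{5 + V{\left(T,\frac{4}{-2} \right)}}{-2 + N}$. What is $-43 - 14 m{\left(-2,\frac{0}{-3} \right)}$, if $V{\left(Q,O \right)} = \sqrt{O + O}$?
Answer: $-8 + 14 i \approx -8.0 + 14.0 i$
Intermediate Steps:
$V{\left(Q,O \right)} = \sqrt{2} \sqrt{O}$ ($V{\left(Q,O \right)} = \sqrt{2 O} = \sqrt{2} \sqrt{O}$)
$m{\left(T,N \right)} = \frac{5 + 2 i}{-2 + N}$ ($m{\left(T,N \right)} = \frac{5 + \sqrt{2} \sqrt{\frac{4}{-2}}}{-2 + N} = \frac{5 + \sqrt{2} \sqrt{4 \left(- \frac{1}{2}\right)}}{-2 + N} = \frac{5 + \sqrt{2} \sqrt{-2}}{-2 + N} = \frac{5 + \sqrt{2} i \sqrt{2}}{-2 + N} = \frac{5 + 2 i}{-2 + N}$)
$-43 - 14 m{\left(-2,\frac{0}{-3} \right)} = -43 - 14 \frac{5 + 2 i}{-2 + \frac{0}{-3}} = -43 - 14 \frac{5 + 2 i}{-2 + 0 \left(- \frac{1}{3}\right)} = -43 - 14 \frac{5 + 2 i}{-2 + 0} = -43 - 14 \frac{5 + 2 i}{-2} = -43 - 14 \left(- \frac{5 + 2 i}{2}\right) = -43 - 14 \left(- \frac{5}{2} - i\right) = -43 + \left(35 + 14 i\right) = -8 + 14 i$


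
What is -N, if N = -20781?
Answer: 20781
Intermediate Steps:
-N = -1*(-20781) = 20781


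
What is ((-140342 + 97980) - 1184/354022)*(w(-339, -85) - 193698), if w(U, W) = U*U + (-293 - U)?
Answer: 590367597931594/177011 ≈ 3.3352e+9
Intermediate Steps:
w(U, W) = -293 + U² - U (w(U, W) = U² + (-293 - U) = -293 + U² - U)
((-140342 + 97980) - 1184/354022)*(w(-339, -85) - 193698) = ((-140342 + 97980) - 1184/354022)*((-293 + (-339)² - 1*(-339)) - 193698) = (-42362 - 1184*1/354022)*((-293 + 114921 + 339) - 193698) = (-42362 - 592/177011)*(114967 - 193698) = -7498540574/177011*(-78731) = 590367597931594/177011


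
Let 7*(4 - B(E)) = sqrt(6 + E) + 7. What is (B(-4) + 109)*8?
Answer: 896 - 8*sqrt(2)/7 ≈ 894.38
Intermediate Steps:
B(E) = 3 - sqrt(6 + E)/7 (B(E) = 4 - (sqrt(6 + E) + 7)/7 = 4 - (7 + sqrt(6 + E))/7 = 4 + (-1 - sqrt(6 + E)/7) = 3 - sqrt(6 + E)/7)
(B(-4) + 109)*8 = ((3 - sqrt(6 - 4)/7) + 109)*8 = ((3 - sqrt(2)/7) + 109)*8 = (112 - sqrt(2)/7)*8 = 896 - 8*sqrt(2)/7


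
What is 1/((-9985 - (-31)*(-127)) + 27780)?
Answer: 1/13858 ≈ 7.2161e-5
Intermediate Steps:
1/((-9985 - (-31)*(-127)) + 27780) = 1/((-9985 - 1*3937) + 27780) = 1/((-9985 - 3937) + 27780) = 1/(-13922 + 27780) = 1/13858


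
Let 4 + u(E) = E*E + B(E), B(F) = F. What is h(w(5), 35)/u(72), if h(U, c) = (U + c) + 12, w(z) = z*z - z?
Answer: 67/5252 ≈ 0.012757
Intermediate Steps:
w(z) = z**2 - z
u(E) = -4 + E + E**2 (u(E) = -4 + (E*E + E) = -4 + (E**2 + E) = -4 + (E + E**2) = -4 + E + E**2)
h(U, c) = 12 + U + c
h(w(5), 35)/u(72) = (12 + 5*(-1 + 5) + 35)/(-4 + 72 + 72**2) = (12 + 5*4 + 35)/(-4 + 72 + 5184) = (12 + 20 + 35)/5252 = 67*(1/5252) = 67/5252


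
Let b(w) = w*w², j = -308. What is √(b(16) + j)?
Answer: 2*√947 ≈ 61.547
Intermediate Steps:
b(w) = w³
√(b(16) + j) = √(16³ - 308) = √(4096 - 308) = √3788 = 2*√947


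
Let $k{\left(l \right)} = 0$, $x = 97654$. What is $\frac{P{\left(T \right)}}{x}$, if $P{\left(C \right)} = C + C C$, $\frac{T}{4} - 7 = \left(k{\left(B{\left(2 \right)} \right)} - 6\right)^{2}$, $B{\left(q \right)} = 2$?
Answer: $\frac{14878}{48827} \approx 0.30471$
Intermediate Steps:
$T = 172$ ($T = 28 + 4 \left(0 - 6\right)^{2} = 28 + 4 \left(-6\right)^{2} = 28 + 4 \cdot 36 = 28 + 144 = 172$)
$P{\left(C \right)} = C + C^{2}$
$\frac{P{\left(T \right)}}{x} = \frac{172 \left(1 + 172\right)}{97654} = 172 \cdot 173 \cdot \frac{1}{97654} = 29756 \cdot \frac{1}{97654} = \frac{14878}{48827}$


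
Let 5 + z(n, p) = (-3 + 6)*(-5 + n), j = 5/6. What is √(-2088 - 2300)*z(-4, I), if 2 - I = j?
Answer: -64*I*√1097 ≈ -2119.7*I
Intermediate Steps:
j = ⅚ (j = 5*(⅙) = ⅚ ≈ 0.83333)
I = 7/6 (I = 2 - 1*⅚ = 2 - ⅚ = 7/6 ≈ 1.1667)
z(n, p) = -20 + 3*n (z(n, p) = -5 + (-3 + 6)*(-5 + n) = -5 + 3*(-5 + n) = -5 + (-15 + 3*n) = -20 + 3*n)
√(-2088 - 2300)*z(-4, I) = √(-2088 - 2300)*(-20 + 3*(-4)) = √(-4388)*(-20 - 12) = (2*I*√1097)*(-32) = -64*I*√1097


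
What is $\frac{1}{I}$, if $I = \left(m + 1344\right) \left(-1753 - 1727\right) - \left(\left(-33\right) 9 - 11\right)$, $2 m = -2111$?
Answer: $- \frac{1}{1003672} \approx -9.9634 \cdot 10^{-7}$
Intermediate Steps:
$m = - \frac{2111}{2}$ ($m = \frac{1}{2} \left(-2111\right) = - \frac{2111}{2} \approx -1055.5$)
$I = -1003672$ ($I = \left(- \frac{2111}{2} + 1344\right) \left(-1753 - 1727\right) - \left(\left(-33\right) 9 - 11\right) = \frac{577 \left(-1753 - 1727\right)}{2} - \left(-297 - 11\right) = \frac{577}{2} \left(-3480\right) - -308 = -1003980 + 308 = -1003672$)
$\frac{1}{I} = \frac{1}{-1003672} = - \frac{1}{1003672}$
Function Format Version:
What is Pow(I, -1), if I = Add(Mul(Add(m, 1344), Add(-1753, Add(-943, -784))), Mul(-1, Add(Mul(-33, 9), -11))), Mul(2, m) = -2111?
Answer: Rational(-1, 1003672) ≈ -9.9634e-7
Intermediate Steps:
m = Rational(-2111, 2) (m = Mul(Rational(1, 2), -2111) = Rational(-2111, 2) ≈ -1055.5)
I = -1003672 (I = Add(Mul(Add(Rational(-2111, 2), 1344), Add(-1753, Add(-943, -784))), Mul(-1, Add(Mul(-33, 9), -11))) = Add(Mul(Rational(577, 2), Add(-1753, -1727)), Mul(-1, Add(-297, -11))) = Add(Mul(Rational(577, 2), -3480), Mul(-1, -308)) = Add(-1003980, 308) = -1003672)
Pow(I, -1) = Pow(-1003672, -1) = Rational(-1, 1003672)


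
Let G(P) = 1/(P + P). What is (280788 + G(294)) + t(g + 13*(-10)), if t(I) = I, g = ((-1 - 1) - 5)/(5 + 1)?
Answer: 165026219/588 ≈ 2.8066e+5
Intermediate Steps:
g = -7/6 (g = (-2 - 5)/6 = -7*⅙ = -7/6 ≈ -1.1667)
G(P) = 1/(2*P)
(280788 + G(294)) + t(g + 13*(-10)) = (280788 + (½)/294) + (-7/6 + 13*(-10)) = (280788 + (½)*(1/294)) + (-7/6 - 130) = (280788 + 1/588) - 787/6 = 165103345/588 - 787/6 = 165026219/588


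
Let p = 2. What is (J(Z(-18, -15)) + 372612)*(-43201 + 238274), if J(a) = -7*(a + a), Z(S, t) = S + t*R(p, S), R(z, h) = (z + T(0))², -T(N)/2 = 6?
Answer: 76832232072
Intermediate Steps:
T(N) = -12 (T(N) = -2*6 = -12)
R(z, h) = (-12 + z)² (R(z, h) = (z - 12)² = (-12 + z)²)
Z(S, t) = S + 100*t (Z(S, t) = S + t*(-12 + 2)² = S + t*(-10)² = S + t*100 = S + 100*t)
J(a) = -14*a
(J(Z(-18, -15)) + 372612)*(-43201 + 238274) = (-14*(-18 + 100*(-15)) + 372612)*(-43201 + 238274) = (-14*(-18 - 1500) + 372612)*195073 = (-14*(-1518) + 372612)*195073 = (21252 + 372612)*195073 = 393864*195073 = 76832232072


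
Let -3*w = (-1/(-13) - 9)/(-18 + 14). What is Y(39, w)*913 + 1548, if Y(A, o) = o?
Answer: 33895/39 ≈ 869.10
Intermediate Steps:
w = -29/39 (w = -(-1/(-13) - 9)/(3*(-18 + 14)) = -(-1*(-1/13) - 9)/(3*(-4)) = -(1/13 - 9)*(-1)/(3*4) = -(-116)*(-1)/(39*4) = -1/3*29/13 = -29/39 ≈ -0.74359)
Y(39, w)*913 + 1548 = -29/39*913 + 1548 = -26477/39 + 1548 = 33895/39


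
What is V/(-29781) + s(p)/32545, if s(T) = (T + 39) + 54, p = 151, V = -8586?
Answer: 10618442/35897135 ≈ 0.29580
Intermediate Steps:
s(T) = 93 + T (s(T) = (39 + T) + 54 = 93 + T)
V/(-29781) + s(p)/32545 = -8586/(-29781) + (93 + 151)/32545 = -8586*(-1/29781) + 244*(1/32545) = 318/1103 + 244/32545 = 10618442/35897135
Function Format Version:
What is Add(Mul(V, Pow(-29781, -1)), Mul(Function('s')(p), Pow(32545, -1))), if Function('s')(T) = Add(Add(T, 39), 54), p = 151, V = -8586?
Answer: Rational(10618442, 35897135) ≈ 0.29580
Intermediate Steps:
Function('s')(T) = Add(93, T) (Function('s')(T) = Add(Add(39, T), 54) = Add(93, T))
Add(Mul(V, Pow(-29781, -1)), Mul(Function('s')(p), Pow(32545, -1))) = Add(Mul(-8586, Pow(-29781, -1)), Mul(Add(93, 151), Pow(32545, -1))) = Add(Mul(-8586, Rational(-1, 29781)), Mul(244, Rational(1, 32545))) = Add(Rational(318, 1103), Rational(244, 32545)) = Rational(10618442, 35897135)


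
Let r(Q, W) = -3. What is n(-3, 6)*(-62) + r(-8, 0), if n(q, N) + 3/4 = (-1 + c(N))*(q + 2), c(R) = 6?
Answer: 707/2 ≈ 353.50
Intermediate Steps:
n(q, N) = 37/4 + 5*q (n(q, N) = -¾ + (-1 + 6)*(q + 2) = -¾ + 5*(2 + q) = -¾ + (10 + 5*q) = 37/4 + 5*q)
n(-3, 6)*(-62) + r(-8, 0) = (37/4 + 5*(-3))*(-62) - 3 = (37/4 - 15)*(-62) - 3 = -23/4*(-62) - 3 = 713/2 - 3 = 707/2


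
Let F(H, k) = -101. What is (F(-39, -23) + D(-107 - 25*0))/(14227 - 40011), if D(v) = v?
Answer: 26/3223 ≈ 0.0080670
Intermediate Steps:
(F(-39, -23) + D(-107 - 25*0))/(14227 - 40011) = (-101 + (-107 - 25*0))/(14227 - 40011) = (-101 + (-107 + 0))/(-25784) = (-101 - 107)*(-1/25784) = -208*(-1/25784) = 26/3223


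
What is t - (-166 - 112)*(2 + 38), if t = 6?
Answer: 11126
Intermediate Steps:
t - (-166 - 112)*(2 + 38) = 6 - (-166 - 112)*(2 + 38) = 6 - (-278)*40 = 6 - 1*(-11120) = 6 + 11120 = 11126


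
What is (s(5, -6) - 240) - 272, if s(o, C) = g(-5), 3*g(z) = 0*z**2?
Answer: -512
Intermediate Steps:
g(z) = 0 (g(z) = (0*z**2)/3 = (1/3)*0 = 0)
s(o, C) = 0
(s(5, -6) - 240) - 272 = (0 - 240) - 272 = -240 - 272 = -512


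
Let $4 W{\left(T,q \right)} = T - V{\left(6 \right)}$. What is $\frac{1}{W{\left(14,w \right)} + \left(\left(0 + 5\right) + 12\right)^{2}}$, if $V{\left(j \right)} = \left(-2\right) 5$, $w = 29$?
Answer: $\frac{1}{295} \approx 0.0033898$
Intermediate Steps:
$V{\left(j \right)} = -10$
$W{\left(T,q \right)} = \frac{5}{2} + \frac{T}{4}$ ($W{\left(T,q \right)} = \frac{T - -10}{4} = \frac{T + 10}{4} = \frac{10 + T}{4} = \frac{5}{2} + \frac{T}{4}$)
$\frac{1}{W{\left(14,w \right)} + \left(\left(0 + 5\right) + 12\right)^{2}} = \frac{1}{\left(\frac{5}{2} + \frac{1}{4} \cdot 14\right) + \left(\left(0 + 5\right) + 12\right)^{2}} = \frac{1}{\left(\frac{5}{2} + \frac{7}{2}\right) + \left(5 + 12\right)^{2}} = \frac{1}{6 + 17^{2}} = \frac{1}{6 + 289} = \frac{1}{295}$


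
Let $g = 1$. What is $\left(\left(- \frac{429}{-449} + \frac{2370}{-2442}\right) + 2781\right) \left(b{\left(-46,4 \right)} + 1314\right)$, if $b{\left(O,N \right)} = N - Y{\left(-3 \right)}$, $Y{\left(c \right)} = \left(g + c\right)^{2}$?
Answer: $\frac{667782067734}{182743} \approx 3.6542 \cdot 10^{6}$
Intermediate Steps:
$Y{\left(c \right)} = \left(1 + c\right)^{2}$
$b{\left(O,N \right)} = -4 + N$ ($b{\left(O,N \right)} = N - \left(1 - 3\right)^{2} = N - \left(-2\right)^{2} = N - 4 = -4 + N$)
$\left(\left(- \frac{429}{-449} + \frac{2370}{-2442}\right) + 2781\right) \left(b{\left(-46,4 \right)} + 1314\right) = \left(\left(- \frac{429}{-449} + \frac{2370}{-2442}\right) + 2781\right) \left(\left(-4 + 4\right) + 1314\right) = \left(\left(\left(-429\right) \left(- \frac{1}{449}\right) + 2370 \left(- \frac{1}{2442}\right)\right) + 2781\right) \left(0 + 1314\right) = \left(\left(\frac{429}{449} - \frac{395}{407}\right) + 2781\right) 1314 = \left(- \frac{2752}{182743} + 2781\right) 1314 = \frac{508205531}{182743} \cdot 1314 = \frac{667782067734}{182743}$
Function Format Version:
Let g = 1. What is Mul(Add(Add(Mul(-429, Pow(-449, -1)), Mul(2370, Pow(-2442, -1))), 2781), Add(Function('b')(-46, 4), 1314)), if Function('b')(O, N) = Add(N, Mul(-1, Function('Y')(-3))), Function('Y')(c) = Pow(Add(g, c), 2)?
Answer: Rational(667782067734, 182743) ≈ 3.6542e+6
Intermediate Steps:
Function('Y')(c) = Pow(Add(1, c), 2)
Function('b')(O, N) = Add(-4, N) (Function('b')(O, N) = Add(N, Mul(-1, Pow(Add(1, -3), 2))) = Add(N, Mul(-1, Pow(-2, 2))) = Add(N, Mul(-1, 4)) = Add(N, -4) = Add(-4, N))
Mul(Add(Add(Mul(-429, Pow(-449, -1)), Mul(2370, Pow(-2442, -1))), 2781), Add(Function('b')(-46, 4), 1314)) = Mul(Add(Add(Mul(-429, Pow(-449, -1)), Mul(2370, Pow(-2442, -1))), 2781), Add(Add(-4, 4), 1314)) = Mul(Add(Add(Mul(-429, Rational(-1, 449)), Mul(2370, Rational(-1, 2442))), 2781), Add(0, 1314)) = Mul(Add(Add(Rational(429, 449), Rational(-395, 407)), 2781), 1314) = Mul(Add(Rational(-2752, 182743), 2781), 1314) = Mul(Rational(508205531, 182743), 1314) = Rational(667782067734, 182743)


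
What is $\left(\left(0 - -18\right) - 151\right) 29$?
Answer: $-3857$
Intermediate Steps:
$\left(\left(0 - -18\right) - 151\right) 29 = \left(\left(0 + 18\right) - 151\right) 29 = \left(18 - 151\right) 29 = \left(-133\right) 29 = -3857$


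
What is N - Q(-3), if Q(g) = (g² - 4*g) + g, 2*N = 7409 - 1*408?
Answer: 6965/2 ≈ 3482.5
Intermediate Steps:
N = 7001/2 (N = (7409 - 1*408)/2 = (7409 - 408)/2 = (½)*7001 = 7001/2 ≈ 3500.5)
Q(g) = g² - 3*g
N - Q(-3) = 7001/2 - (-3)*(-3 - 3) = 7001/2 - (-3)*(-6) = 7001/2 - 1*18 = 7001/2 - 18 = 6965/2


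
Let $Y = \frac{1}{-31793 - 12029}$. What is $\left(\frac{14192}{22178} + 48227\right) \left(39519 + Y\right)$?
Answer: $\frac{71243161182601191}{37380166} \approx 1.9059 \cdot 10^{9}$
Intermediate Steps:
$Y = - \frac{1}{43822}$ ($Y = \frac{1}{-43822} = - \frac{1}{43822} \approx -2.282 \cdot 10^{-5}$)
$\left(\frac{14192}{22178} + 48227\right) \left(39519 + Y\right) = \left(\frac{14192}{22178} + 48227\right) \left(39519 - \frac{1}{43822}\right) = \left(14192 \cdot \frac{1}{22178} + 48227\right) \frac{1731801617}{43822} = \left(\frac{7096}{11089} + 48227\right) \frac{1731801617}{43822} = \frac{534796299}{11089} \cdot \frac{1731801617}{43822} = \frac{71243161182601191}{37380166}$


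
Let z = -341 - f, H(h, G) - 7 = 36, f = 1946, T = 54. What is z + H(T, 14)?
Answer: -2244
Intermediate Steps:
H(h, G) = 43 (H(h, G) = 7 + 36 = 43)
z = -2287 (z = -341 - 1*1946 = -341 - 1946 = -2287)
z + H(T, 14) = -2287 + 43 = -2244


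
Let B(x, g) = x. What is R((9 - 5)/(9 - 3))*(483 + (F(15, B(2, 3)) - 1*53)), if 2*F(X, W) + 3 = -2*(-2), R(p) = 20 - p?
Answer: 8323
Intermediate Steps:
F(X, W) = ½ (F(X, W) = -3/2 + (-2*(-2))/2 = -3/2 + (½)*4 = -3/2 + 2 = ½)
R((9 - 5)/(9 - 3))*(483 + (F(15, B(2, 3)) - 1*53)) = (20 - (9 - 5)/(9 - 3))*(483 + (½ - 1*53)) = (20 - 4/6)*(483 + (½ - 53)) = (20 - 4/6)*(483 - 105/2) = (20 - 1*⅔)*(861/2) = (20 - ⅔)*(861/2) = (58/3)*(861/2) = 8323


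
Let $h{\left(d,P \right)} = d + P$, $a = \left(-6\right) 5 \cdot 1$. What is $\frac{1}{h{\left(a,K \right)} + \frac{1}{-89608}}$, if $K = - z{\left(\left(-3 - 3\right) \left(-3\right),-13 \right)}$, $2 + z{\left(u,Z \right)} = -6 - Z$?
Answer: $- \frac{89608}{3136281} \approx -0.028571$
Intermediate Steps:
$z{\left(u,Z \right)} = -8 - Z$ ($z{\left(u,Z \right)} = -2 - \left(6 + Z\right) = -8 - Z$)
$a = -30$ ($a = \left(-30\right) 1 = -30$)
$K = -5$ ($K = - (-8 - -13) = - (-8 + 13) = \left(-1\right) 5 = -5$)
$h{\left(d,P \right)} = P + d$
$\frac{1}{h{\left(a,K \right)} + \frac{1}{-89608}} = \frac{1}{\left(-5 - 30\right) + \frac{1}{-89608}} = \frac{1}{-35 - \frac{1}{89608}} = \frac{1}{- \frac{3136281}{89608}} = - \frac{89608}{3136281}$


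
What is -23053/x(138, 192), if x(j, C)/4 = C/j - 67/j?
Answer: -1590657/250 ≈ -6362.6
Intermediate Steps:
x(j, C) = -268/j + 4*C/j (x(j, C) = 4*(C/j - 67/j) = 4*(-67/j + C/j) = -268/j + 4*C/j)
-23053/x(138, 192) = -23053*69/(2*(-67 + 192)) = -23053/(4*(1/138)*125) = -23053/250/69 = -23053*69/250 = -1590657/250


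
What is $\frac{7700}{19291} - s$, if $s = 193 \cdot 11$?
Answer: $- \frac{40947093}{19291} \approx -2122.6$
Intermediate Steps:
$s = 2123$
$\frac{7700}{19291} - s = \frac{7700}{19291} - 2123 = - \frac{40947093}{19291}$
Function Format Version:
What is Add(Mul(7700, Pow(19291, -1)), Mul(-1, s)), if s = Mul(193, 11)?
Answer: Rational(-40947093, 19291) ≈ -2122.6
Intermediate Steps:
s = 2123
Add(Mul(7700, Pow(19291, -1)), Mul(-1, s)) = Add(Mul(7700, Pow(19291, -1)), Mul(-1, 2123)) = Add(Mul(7700, Rational(1, 19291)), -2123) = Add(Rational(7700, 19291), -2123) = Rational(-40947093, 19291)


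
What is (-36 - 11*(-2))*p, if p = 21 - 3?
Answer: -252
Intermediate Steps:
p = 18
(-36 - 11*(-2))*p = (-36 - 11*(-2))*18 = (-36 + 22)*18 = -14*18 = -252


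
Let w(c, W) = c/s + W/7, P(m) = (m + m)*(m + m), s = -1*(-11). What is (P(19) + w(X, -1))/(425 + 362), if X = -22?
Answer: 10093/5509 ≈ 1.8321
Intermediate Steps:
s = 11
P(m) = 4*m² (P(m) = (2*m)*(2*m) = 4*m²)
w(c, W) = W/7 + c/11 (w(c, W) = c/11 + W/7 = W/7 + c/11)
(P(19) + w(X, -1))/(425 + 362) = (4*19² + ((⅐)*(-1) + (1/11)*(-22)))/(425 + 362) = (4*361 + (-⅐ - 2))/787 = (1444 - 15/7)*(1/787) = (10093/7)*(1/787) = 10093/5509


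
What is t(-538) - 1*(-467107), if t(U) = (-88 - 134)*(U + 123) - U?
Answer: 559775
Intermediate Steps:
t(U) = -27306 - 223*U (t(U) = -222*(123 + U) - U = (-27306 - 222*U) - U = -27306 - 223*U)
t(-538) - 1*(-467107) = (-27306 - 223*(-538)) - 1*(-467107) = (-27306 + 119974) + 467107 = 92668 + 467107 = 559775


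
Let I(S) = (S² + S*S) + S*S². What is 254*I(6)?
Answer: 73152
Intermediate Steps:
I(S) = S³ + 2*S² (I(S) = (S² + S²) + S³ = 2*S² + S³ = S³ + 2*S²)
254*I(6) = 254*(6²*(2 + 6)) = 254*(36*8) = 254*288 = 73152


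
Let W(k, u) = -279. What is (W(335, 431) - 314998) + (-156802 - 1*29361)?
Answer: -501440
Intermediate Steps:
(W(335, 431) - 314998) + (-156802 - 1*29361) = (-279 - 314998) + (-156802 - 1*29361) = -315277 + (-156802 - 29361) = -315277 - 186163 = -501440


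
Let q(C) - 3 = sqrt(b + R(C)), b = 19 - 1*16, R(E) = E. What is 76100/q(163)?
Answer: -228300/157 + 76100*sqrt(166)/157 ≈ 4791.0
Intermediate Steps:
b = 3 (b = 19 - 16 = 3)
q(C) = 3 + sqrt(3 + C)
76100/q(163) = 76100/(3 + sqrt(3 + 163)) = 76100/(3 + sqrt(166))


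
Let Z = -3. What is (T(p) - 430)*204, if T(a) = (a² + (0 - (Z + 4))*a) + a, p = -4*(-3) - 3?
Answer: -71196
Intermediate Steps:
p = 9 (p = 12 - 3 = 9)
T(a) = a² (T(a) = (a² + (0 - (-3 + 4))*a) + a = (a² + (0 - 1*1)*a) + a = (a² + (0 - 1)*a) + a = (a² - a) + a = a²)
(T(p) - 430)*204 = (9² - 430)*204 = (81 - 430)*204 = -349*204 = -71196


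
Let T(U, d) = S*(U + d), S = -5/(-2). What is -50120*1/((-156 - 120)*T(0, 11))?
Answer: 5012/759 ≈ 6.6034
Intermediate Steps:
S = 5/2 (S = -5*(-½) = 5/2 ≈ 2.5000)
T(U, d) = 5*U/2 + 5*d/2 (T(U, d) = 5*(U + d)/2 = 5*U/2 + 5*d/2)
-50120*1/((-156 - 120)*T(0, 11)) = -50120*1/((-156 - 120)*((5/2)*0 + (5/2)*11)) = -50120*(-1/(276*(0 + 55/2))) = -50120/((55/2)*(-276)) = -50120/(-7590) = -50120*(-1/7590) = 5012/759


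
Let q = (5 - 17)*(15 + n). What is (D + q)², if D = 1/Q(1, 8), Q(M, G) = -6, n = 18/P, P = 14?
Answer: 67486225/1764 ≈ 38258.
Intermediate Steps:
n = 9/7 (n = 18/14 = 18*(1/14) = 9/7 ≈ 1.2857)
q = -1368/7 (q = (5 - 17)*(15 + 9/7) = -12*114/7 = -1368/7 ≈ -195.43)
D = -⅙ (D = 1/(-6) = -⅙ ≈ -0.16667)
(D + q)² = (-⅙ - 1368/7)² = (-8215/42)² = 67486225/1764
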